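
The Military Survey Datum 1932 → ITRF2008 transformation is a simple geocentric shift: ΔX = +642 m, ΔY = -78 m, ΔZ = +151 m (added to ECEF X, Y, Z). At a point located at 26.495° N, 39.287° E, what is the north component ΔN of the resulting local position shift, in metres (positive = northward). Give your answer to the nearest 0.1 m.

ΔN = -64.5 m

The local north axis is (−sin φ cos λ, −sin φ sin λ, cos φ), giving ΔN = -221.676 + 22.034 + 135.141 = -64.50 m.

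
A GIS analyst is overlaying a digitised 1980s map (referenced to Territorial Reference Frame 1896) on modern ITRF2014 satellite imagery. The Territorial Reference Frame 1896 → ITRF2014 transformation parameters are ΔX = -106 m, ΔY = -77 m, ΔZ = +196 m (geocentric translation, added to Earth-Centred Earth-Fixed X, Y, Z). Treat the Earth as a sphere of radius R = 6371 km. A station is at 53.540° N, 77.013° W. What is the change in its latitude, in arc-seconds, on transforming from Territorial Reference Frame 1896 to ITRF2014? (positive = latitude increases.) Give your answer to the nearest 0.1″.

Δφ = 2.4″

sin φ = 0.804272, cos φ = 0.594261, sin λ = -0.974421, cos λ = 0.224730.
North component: ΔN = −sin φ cos λ·ΔX − sin φ sin λ·ΔY + cos φ·ΔZ = −(0.804272)(0.224730)(-106) − (0.804272)(-0.974421)(-77) + (0.594261)(196) = 75.29 m.
1° of latitude spans πR/180 = 111195 m, so Δφ = 75.29 / 111195 × 3600 = 2.438″.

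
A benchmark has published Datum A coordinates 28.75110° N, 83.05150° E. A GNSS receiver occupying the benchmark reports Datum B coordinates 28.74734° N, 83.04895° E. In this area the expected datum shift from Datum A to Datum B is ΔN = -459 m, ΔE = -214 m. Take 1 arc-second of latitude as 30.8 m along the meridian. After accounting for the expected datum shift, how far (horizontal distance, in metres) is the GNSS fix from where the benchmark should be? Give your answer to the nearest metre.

54 m

Observed coordinate differences: Δφ = -0.00376°, Δλ = -0.00255°.
Converting to metres (1° lat = 110880 m, cos φ = 0.876718): observed ΔN = -416.9 m, observed ΔE = -247.9 m.
Subtracting the expected shift leaves a residual of -416.9 − (-459) = 42.1 m north and -247.9 − (-214) = -33.9 m east.
Residual distance = √(42.1² + (-33.9)²) = 54.0 m.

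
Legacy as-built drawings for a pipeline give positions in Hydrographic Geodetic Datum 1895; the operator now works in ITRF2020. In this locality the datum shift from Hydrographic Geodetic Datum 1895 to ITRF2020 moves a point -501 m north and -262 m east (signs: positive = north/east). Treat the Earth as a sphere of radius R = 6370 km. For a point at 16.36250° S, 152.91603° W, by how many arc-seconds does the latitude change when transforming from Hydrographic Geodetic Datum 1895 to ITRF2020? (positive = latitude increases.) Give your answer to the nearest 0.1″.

Δφ = -16.2″

On a sphere of radius R, 1 rad of latitude = R, so Δφ = ΔN / R = -501.0 / 6370000 = -7.8650e-05 rad = -16.223″.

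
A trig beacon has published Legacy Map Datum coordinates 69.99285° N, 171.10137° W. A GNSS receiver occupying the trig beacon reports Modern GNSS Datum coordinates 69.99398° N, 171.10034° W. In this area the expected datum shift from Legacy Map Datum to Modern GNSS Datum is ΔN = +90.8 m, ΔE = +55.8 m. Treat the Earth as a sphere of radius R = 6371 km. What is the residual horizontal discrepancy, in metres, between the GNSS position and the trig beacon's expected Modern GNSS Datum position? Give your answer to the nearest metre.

Observed coordinate differences: Δφ = +0.00113°, Δλ = +0.00103°.
Converting to metres (1° lat = 111195 m, cos φ = 0.342137): observed ΔN = 125.7 m, observed ΔE = 39.2 m.
Subtracting the expected shift leaves a residual of 125.7 − (90.8) = 34.9 m north and 39.2 − (55.8) = -16.6 m east.
Residual distance = √(34.9² + (-16.6)²) = 38.6 m.

39 m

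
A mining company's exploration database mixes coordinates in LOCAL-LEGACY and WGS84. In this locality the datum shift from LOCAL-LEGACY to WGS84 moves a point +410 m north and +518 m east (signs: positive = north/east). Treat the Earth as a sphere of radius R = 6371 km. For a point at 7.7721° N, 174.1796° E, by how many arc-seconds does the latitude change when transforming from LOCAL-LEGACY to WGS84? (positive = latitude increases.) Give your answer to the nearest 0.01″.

On a sphere of radius R, 1 rad of latitude = R, so Δφ = ΔN / R = 410.0 / 6371000 = 6.4354e-05 rad = 13.274″.

Δφ = 13.27″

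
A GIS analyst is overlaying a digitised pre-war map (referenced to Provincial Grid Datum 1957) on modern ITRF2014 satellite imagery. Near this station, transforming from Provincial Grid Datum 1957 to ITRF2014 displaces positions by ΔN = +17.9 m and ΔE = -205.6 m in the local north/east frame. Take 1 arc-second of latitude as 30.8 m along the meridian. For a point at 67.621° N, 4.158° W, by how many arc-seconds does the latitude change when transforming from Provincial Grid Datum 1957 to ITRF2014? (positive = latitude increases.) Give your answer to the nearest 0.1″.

1″ of latitude = 30.80 m, so Δφ = 17.9 / 30.80 = 0.581″.

Δφ = 0.6″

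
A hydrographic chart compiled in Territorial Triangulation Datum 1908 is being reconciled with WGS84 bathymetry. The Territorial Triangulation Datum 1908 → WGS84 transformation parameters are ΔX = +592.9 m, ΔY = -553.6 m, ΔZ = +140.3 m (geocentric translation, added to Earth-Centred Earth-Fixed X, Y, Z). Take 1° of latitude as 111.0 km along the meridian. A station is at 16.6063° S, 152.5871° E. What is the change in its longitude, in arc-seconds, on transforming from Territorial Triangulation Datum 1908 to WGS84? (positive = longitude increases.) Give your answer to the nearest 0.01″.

sin φ = -0.285794, cos φ = 0.958291, sin λ = 0.460400, cos λ = -0.887712.
East component: ΔE = −sin λ·ΔX + cos λ·ΔY = −(0.460400)(592.9) + (-0.887712)(-553.6) = 218.47 m.
1° of latitude spans 111000 m; at latitude φ, 1° of longitude spans that × cos φ = 106370.3 m, so Δλ = 218.47 / 106370.3 × 3600 = 7.394″.

Δλ = 7.39″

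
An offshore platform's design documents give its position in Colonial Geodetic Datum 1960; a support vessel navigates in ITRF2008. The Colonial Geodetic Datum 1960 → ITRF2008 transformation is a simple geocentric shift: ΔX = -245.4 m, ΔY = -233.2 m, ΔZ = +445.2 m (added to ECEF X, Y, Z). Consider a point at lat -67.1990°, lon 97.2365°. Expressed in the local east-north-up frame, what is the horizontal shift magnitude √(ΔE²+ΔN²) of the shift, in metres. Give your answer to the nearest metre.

The local east axis at (φ, λ) is (−sin λ, cos λ, 0), so ΔE = −sin(97.2365°)·(-245.4) + cos(97.2365°)·(-233.2) = 272.82 m.
The local north axis is (−sin φ cos λ, −sin φ sin λ, cos φ), giving ΔN = 28.496 − 213.265 + 172.529 = -12.24 m.
Horizontal magnitude = √(ΔE² + ΔN²) = √(272.82² + (-12.24)²) = 273.09 m.

273 m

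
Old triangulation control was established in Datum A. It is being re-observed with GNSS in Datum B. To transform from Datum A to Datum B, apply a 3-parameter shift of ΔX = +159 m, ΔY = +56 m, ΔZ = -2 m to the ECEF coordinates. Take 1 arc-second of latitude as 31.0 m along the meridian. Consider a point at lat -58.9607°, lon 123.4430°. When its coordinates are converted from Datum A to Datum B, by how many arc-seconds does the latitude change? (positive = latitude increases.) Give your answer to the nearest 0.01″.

Δφ = -1.16″

sin φ = -0.856814, cos φ = 0.515626, sin λ = 0.834434, cos λ = -0.551107.
North component: ΔN = −sin φ cos λ·ΔX − sin φ sin λ·ΔY + cos φ·ΔZ = −(-0.856814)(-0.551107)(159) − (-0.856814)(0.834434)(56) + (0.515626)(-2) = -36.07 m.
1° of latitude spans 3600 × 31.00 = 111600 m, so Δφ = -36.07 / 111600 × 3600 = -1.164″.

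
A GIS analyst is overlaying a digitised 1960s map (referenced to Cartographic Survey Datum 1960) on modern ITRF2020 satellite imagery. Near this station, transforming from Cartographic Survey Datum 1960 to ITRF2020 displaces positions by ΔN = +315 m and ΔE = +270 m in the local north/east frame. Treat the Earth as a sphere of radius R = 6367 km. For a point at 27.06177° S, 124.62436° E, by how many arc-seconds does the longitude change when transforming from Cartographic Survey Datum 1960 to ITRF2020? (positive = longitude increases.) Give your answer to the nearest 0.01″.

At latitude -27.06177°, cos φ = 0.890517.
One radian of longitude at latitude φ spans R cos φ, so Δλ = ΔE / (R cos φ) = 270.0 / (6367000 × 0.890517) = 4.7620e-05 rad = 9.822″.

Δλ = 9.82″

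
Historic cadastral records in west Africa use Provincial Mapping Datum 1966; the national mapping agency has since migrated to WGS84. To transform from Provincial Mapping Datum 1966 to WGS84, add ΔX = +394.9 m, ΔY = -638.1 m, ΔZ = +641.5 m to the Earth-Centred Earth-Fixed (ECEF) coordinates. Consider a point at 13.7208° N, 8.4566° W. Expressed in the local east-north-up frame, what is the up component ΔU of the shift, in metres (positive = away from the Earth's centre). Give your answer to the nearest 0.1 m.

ΔU = 622.8 m

At φ = 13.7208°, λ = -8.4566°: sin φ = 0.237191, cos φ = 0.971463, sin λ = -0.147060, cos λ = 0.989128.
ΔU = cos φ cos λ·ΔX + cos φ sin λ·ΔY + sin φ·ΔZ = (0.971463)(0.989128)(394.9) + (0.971463)(-0.147060)(-638.1) + (0.237191)(641.5) = 622.78 m.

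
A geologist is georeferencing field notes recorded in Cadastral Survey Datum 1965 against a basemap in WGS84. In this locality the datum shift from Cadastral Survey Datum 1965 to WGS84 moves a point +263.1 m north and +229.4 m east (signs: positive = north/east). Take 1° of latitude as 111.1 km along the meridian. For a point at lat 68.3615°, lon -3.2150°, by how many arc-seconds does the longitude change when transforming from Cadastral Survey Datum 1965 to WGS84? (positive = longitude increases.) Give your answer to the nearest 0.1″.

At latitude 68.3615°, cos φ = 0.368749.
1° of longitude at this latitude = 111.1 × cos φ = 40.97 km, so Δλ = 229.4 / 40968.0 = 0.0055995° = 20.158″.

Δλ = 20.2″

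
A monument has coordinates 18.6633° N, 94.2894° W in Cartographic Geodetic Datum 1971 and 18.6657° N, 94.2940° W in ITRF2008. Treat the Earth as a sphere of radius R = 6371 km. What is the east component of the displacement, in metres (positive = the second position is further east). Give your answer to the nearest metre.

ΔE = -485 m

Δφ = 18.6657° − 18.6633° = +0.0024°; Δλ = -94.2940° − -94.2894° = -0.0046°.
1° along a meridian = πR/180 = 111195 m.
ΔN = Δφ × 111195 = 266.9 m; ΔE = Δλ × 111195 × cos(18.6633°) = -0.0046 × 111195 × 0.947415 = -484.6 m.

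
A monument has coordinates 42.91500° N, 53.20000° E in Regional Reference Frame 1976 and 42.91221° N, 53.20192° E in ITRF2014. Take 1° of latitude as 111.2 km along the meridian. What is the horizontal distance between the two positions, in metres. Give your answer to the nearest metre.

Δφ = 42.91221° − 42.91500° = -0.00279°; Δλ = 53.20192° − 53.20000° = +0.00192°.
ΔN = Δφ × 111200 = -310.2 m; ΔE = Δλ × 111200 × cos(42.91500°) = +0.00192 × 111200 × 0.732365 = 156.4 m.
Distance = √(ΔE² + ΔN²) = √(156.4² + (-310.2)²) = 347.4 m.

347 m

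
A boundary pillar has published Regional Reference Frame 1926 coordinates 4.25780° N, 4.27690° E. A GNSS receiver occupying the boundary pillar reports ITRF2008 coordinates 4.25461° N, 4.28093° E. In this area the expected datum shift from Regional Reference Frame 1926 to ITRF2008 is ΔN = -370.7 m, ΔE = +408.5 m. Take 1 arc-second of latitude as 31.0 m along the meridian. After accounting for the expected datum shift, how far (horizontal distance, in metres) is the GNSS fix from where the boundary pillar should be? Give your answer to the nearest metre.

Observed coordinate differences: Δφ = -0.00319°, Δλ = +0.00403°.
Converting to metres (1° lat = 111600 m, cos φ = 0.997240): observed ΔN = -356.0 m, observed ΔE = 448.5 m.
Subtracting the expected shift leaves a residual of -356.0 − (-370.7) = 14.7 m north and 448.5 − (408.5) = 40.0 m east.
Residual distance = √(14.7² + 40.0²) = 42.6 m.

43 m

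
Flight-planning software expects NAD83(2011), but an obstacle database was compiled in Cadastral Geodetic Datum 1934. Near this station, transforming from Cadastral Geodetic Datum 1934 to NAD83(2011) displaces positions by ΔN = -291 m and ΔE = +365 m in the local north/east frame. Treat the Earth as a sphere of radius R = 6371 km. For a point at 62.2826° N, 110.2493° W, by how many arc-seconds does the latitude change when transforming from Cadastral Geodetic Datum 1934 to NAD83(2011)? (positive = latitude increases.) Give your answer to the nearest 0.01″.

Δφ = -9.42″

On a sphere of radius R, 1 rad of latitude = R, so Δφ = ΔN / R = -291.0 / 6371000 = -4.5676e-05 rad = -9.421″.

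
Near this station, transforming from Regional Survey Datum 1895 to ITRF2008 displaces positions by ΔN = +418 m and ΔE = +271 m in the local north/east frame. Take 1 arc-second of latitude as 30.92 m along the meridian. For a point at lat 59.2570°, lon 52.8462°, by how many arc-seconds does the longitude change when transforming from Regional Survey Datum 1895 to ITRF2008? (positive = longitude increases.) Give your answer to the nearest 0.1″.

Δλ = 17.1″

At latitude 59.2570°, cos φ = 0.511188.
1″ of longitude at this latitude = 30.92 × cos φ = 15.8059 m, so Δλ = 271.0 / 15.8059 = 17.145″.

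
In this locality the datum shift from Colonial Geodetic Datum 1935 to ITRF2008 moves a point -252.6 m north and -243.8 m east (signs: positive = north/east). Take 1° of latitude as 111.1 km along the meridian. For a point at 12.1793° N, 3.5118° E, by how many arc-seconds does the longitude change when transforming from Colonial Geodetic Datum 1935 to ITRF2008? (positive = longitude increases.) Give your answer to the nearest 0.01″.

At latitude 12.1793°, cos φ = 0.977492.
1° of longitude at this latitude = 111.1 × cos φ = 108.60 km, so Δλ = -243.8 / 108599.4 = -0.0022449° = -8.082″.

Δλ = -8.08″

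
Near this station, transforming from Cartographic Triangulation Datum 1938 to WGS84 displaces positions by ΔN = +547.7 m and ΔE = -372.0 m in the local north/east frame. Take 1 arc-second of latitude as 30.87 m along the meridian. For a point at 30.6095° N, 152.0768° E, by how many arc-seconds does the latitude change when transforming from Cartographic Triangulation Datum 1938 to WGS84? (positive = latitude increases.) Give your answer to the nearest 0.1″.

1″ of latitude = 30.87 m, so Δφ = 547.7 / 30.87 = 17.742″.

Δφ = 17.7″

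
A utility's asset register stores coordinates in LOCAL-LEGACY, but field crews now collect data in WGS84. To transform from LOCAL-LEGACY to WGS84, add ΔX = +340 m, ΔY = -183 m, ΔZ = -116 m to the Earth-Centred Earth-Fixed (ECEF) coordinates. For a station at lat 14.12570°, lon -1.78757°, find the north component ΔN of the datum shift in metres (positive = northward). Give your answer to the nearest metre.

At φ = 14.12570°, λ = -1.78757°: sin φ = 0.244050, cos φ = 0.969763, sin λ = -0.031194, cos λ = 0.999513.
ΔN = −sin φ cos λ·ΔX − sin φ sin λ·ΔY + cos φ·ΔZ = −(0.244050)(0.999513)(340) − (0.244050)(-0.031194)(-183) + (0.969763)(-116) = -196.82 m.

ΔN = -197 m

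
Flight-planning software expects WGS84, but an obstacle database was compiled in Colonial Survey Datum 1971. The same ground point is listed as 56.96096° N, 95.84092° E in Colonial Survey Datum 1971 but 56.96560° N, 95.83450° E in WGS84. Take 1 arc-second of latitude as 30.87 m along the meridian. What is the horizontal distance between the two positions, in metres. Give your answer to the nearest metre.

Δφ = 56.96560° − 56.96096° = +0.00464°; Δλ = 95.83450° − 95.84092° = -0.00642°.
1° of latitude = 3600 × 30.87 = 111132 m.
ΔN = Δφ × 111132 = 515.7 m; ΔE = Δλ × 111132 × cos(56.96096°) = -0.00642 × 111132 × 0.545210 = -389.0 m.
Distance = √(ΔE² + ΔN²) = √((-389.0)² + 515.7²) = 645.9 m.

646 m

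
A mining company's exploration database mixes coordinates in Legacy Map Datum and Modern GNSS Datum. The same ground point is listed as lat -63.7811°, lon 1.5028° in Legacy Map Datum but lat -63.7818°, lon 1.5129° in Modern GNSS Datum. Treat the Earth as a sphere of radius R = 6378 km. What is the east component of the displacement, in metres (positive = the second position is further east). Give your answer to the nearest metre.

ΔE = 497 m

Δφ = -63.7818° − -63.7811° = -0.0007°; Δλ = 1.5129° − 1.5028° = +0.0101°.
1° along a meridian = πR/180 = 111317 m.
ΔN = Δφ × 111317 = -77.9 m; ΔE = Δλ × 111317 × cos(-63.7811°) = +0.0101 × 111317 × 0.441802 = 496.7 m.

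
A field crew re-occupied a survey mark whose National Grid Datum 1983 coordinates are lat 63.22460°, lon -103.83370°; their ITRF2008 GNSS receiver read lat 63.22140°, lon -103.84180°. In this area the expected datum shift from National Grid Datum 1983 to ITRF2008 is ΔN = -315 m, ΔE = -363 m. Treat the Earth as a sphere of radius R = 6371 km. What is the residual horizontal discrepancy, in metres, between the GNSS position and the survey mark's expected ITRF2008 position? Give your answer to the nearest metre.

Observed coordinate differences: Δφ = -0.00320°, Δλ = -0.00810°.
Converting to metres (1° lat = 111195 m, cos φ = 0.450494): observed ΔN = -355.8 m, observed ΔE = -405.8 m.
Subtracting the expected shift leaves a residual of -355.8 − (-315) = -40.8 m north and -405.8 − (-363) = -42.8 m east.
Residual distance = √((-40.8)² + (-42.8)²) = 59.1 m.

59 m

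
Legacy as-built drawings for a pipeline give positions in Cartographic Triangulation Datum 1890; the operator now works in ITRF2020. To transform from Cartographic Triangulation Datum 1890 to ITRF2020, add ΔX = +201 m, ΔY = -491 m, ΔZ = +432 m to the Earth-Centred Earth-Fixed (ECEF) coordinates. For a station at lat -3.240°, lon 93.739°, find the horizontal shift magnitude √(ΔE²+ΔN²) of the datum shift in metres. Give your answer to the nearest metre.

437 m

At φ = -3.240°, λ = 93.739°: sin φ = -0.056519, cos φ = 0.998402, sin λ = 0.997871, cos λ = -0.065212.
ΔE = −sin λ·ΔX + cos λ·ΔY = −(0.997871)·(201) + (-0.065212)·(-491) = -168.55 m.
ΔN = −sin φ cos λ·ΔX − sin φ sin λ·ΔY + cos φ·ΔZ = −(-0.056519)(-0.065212)(201) − (-0.056519)(0.997871)(-491) + (0.998402)(432) = 402.88 m.
Horizontal magnitude = √(ΔE² + ΔN²) = √((-168.55)² + 402.88²) = 436.72 m.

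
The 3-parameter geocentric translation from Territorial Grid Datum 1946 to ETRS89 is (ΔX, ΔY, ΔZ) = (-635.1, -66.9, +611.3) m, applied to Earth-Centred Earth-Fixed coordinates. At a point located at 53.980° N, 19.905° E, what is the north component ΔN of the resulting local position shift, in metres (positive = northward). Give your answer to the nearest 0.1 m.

The local north axis is (−sin φ cos λ, −sin φ sin λ, cos φ), giving ΔN = 482.989 + 18.422 + 359.486 = 860.90 m.

ΔN = 860.9 m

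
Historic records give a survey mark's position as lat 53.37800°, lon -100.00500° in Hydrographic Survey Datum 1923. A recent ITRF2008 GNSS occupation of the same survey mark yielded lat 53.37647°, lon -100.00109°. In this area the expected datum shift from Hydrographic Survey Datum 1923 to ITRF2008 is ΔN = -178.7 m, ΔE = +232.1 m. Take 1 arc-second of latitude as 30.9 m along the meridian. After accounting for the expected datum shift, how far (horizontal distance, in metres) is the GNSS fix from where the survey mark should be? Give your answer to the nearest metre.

Observed coordinate differences: Δφ = -0.00153°, Δλ = +0.00391°.
Converting to metres (1° lat = 111240 m, cos φ = 0.596533): observed ΔN = -170.2 m, observed ΔE = 259.5 m.
Subtracting the expected shift leaves a residual of -170.2 − (-178.7) = 8.5 m north and 259.5 − (232.1) = 27.4 m east.
Residual distance = √(8.5² + 27.4²) = 28.7 m.

29 m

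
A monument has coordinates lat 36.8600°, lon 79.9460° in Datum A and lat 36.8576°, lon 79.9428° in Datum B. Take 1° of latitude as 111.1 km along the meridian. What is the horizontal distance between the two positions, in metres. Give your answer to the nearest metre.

Δφ = 36.8576° − 36.8600° = -0.0024°; Δλ = 79.9428° − 79.9460° = -0.0032°.
ΔN = Δφ × 111100 = -266.6 m; ΔE = Δλ × 111100 × cos(36.8600°) = -0.0032 × 111100 × 0.800104 = -284.5 m.
Distance = √(ΔE² + ΔN²) = √((-284.5)² + (-266.6)²) = 389.9 m.

390 m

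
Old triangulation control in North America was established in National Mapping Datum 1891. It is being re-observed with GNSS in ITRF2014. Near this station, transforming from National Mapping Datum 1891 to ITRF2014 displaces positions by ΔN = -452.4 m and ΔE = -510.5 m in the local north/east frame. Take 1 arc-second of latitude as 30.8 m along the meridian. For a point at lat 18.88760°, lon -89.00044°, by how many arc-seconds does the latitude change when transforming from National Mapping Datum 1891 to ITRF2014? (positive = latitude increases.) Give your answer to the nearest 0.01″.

Δφ = -14.69″

1″ of latitude = 30.80 m, so Δφ = -452.4 / 30.80 = -14.688″.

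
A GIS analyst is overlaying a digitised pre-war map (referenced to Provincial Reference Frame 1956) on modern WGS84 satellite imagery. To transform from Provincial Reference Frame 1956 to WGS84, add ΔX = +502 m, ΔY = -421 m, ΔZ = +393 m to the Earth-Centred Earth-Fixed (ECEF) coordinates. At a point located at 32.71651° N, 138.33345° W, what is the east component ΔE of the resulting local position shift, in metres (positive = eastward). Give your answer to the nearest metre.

The local east axis at (φ, λ) is (−sin λ, cos λ, 0), so ΔE = −sin(-138.33345°)·502 + cos(-138.33345°)·(-421) = 648.22 m.

ΔE = 648 m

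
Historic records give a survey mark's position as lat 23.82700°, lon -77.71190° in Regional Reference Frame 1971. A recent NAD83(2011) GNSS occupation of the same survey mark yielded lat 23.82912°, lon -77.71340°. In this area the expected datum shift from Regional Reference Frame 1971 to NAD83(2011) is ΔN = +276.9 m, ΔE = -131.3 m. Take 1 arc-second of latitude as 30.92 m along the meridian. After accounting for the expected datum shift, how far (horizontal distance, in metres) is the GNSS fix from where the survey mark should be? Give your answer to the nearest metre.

46 m

Observed coordinate differences: Δφ = +0.00212°, Δλ = -0.00150°.
Converting to metres (1° lat = 111312 m, cos φ = 0.914769): observed ΔN = 236.0 m, observed ΔE = -152.7 m.
Subtracting the expected shift leaves a residual of 236.0 − (276.9) = -40.9 m north and -152.7 − (-131.3) = -21.4 m east.
Residual distance = √((-40.9)² + (-21.4)²) = 46.2 m.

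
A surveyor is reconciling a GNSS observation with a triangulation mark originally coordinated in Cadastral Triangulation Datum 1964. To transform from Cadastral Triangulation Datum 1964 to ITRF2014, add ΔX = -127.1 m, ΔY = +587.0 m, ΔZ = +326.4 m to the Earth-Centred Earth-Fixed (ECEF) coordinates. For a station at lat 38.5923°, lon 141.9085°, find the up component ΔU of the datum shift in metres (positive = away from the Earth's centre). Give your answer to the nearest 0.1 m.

ΔU = 564.8 m

The local up (radial) axis is (cos φ cos λ, cos φ sin λ, sin φ), giving ΔU = 78.185 + 283.044 + 203.600 = 564.83 m.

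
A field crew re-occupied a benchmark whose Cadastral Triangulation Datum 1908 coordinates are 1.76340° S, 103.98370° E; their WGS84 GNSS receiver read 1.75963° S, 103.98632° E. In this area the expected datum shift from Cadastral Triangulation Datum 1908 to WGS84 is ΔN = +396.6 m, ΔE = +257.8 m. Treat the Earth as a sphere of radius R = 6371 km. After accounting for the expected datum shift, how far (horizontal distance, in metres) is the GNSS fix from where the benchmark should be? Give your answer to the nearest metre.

Observed coordinate differences: Δφ = +0.00377°, Δλ = +0.00262°.
Converting to metres (1° lat = 111195 m, cos φ = 0.999526): observed ΔN = 419.2 m, observed ΔE = 291.2 m.
Subtracting the expected shift leaves a residual of 419.2 − (396.6) = 22.6 m north and 291.2 − (257.8) = 33.4 m east.
Residual distance = √(22.6² + 33.4²) = 40.3 m.

40 m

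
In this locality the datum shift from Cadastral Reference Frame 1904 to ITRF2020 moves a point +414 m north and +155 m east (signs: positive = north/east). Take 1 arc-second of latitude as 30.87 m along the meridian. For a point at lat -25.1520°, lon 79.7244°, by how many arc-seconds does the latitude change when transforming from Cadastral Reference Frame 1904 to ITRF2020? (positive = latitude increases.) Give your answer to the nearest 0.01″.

1″ of latitude = 30.87 m, so Δφ = 414.0 / 30.87 = 13.411″.

Δφ = 13.41″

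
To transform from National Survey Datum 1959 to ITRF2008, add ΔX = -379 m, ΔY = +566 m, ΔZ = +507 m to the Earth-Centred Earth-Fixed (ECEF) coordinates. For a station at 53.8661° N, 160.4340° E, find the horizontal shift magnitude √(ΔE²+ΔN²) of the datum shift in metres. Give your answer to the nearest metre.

431 m

At φ = 53.8661°, λ = 160.4340°: sin φ = 0.807641, cos φ = 0.589674, sin λ = 0.334892, cos λ = -0.942256.
ΔE = −sin λ·ΔX + cos λ·ΔY = −(0.334892)·(-379) + (-0.942256)·(566) = -406.39 m.
ΔN = −sin φ cos λ·ΔX − sin φ sin λ·ΔY + cos φ·ΔZ = −(0.807641)(-0.942256)(-379) − (0.807641)(0.334892)(566) + (0.589674)(507) = -142.54 m.
Horizontal magnitude = √(ΔE² + ΔN²) = √((-406.39)² + (-142.54)²) = 430.67 m.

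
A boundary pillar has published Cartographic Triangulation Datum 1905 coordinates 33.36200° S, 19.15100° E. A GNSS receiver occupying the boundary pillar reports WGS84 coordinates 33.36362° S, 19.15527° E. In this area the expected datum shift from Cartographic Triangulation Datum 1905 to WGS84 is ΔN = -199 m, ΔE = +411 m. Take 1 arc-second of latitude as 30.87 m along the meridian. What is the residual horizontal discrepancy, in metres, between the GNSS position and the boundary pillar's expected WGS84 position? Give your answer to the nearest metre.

24 m

Observed coordinate differences: Δφ = -0.00162°, Δλ = +0.00427°.
Converting to metres (1° lat = 111132 m, cos φ = 0.835213): observed ΔN = -180.0 m, observed ΔE = 396.3 m.
Subtracting the expected shift leaves a residual of -180.0 − (-199) = 19.0 m north and 396.3 − (411) = -14.7 m east.
Residual distance = √(19.0² + (-14.7)²) = 24.0 m.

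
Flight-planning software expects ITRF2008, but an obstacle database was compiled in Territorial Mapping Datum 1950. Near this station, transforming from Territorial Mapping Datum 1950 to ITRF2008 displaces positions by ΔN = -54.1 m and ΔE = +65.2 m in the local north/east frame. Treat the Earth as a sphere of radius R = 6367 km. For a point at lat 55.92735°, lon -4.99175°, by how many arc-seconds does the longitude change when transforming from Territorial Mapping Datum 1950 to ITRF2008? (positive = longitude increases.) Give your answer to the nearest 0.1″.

Δλ = 3.8″

At latitude 55.92735°, cos φ = 0.560244.
One radian of longitude at latitude φ spans R cos φ, so Δλ = ΔE / (R cos φ) = 65.2 / (6367000 × 0.560244) = 1.8278e-05 rad = 3.770″.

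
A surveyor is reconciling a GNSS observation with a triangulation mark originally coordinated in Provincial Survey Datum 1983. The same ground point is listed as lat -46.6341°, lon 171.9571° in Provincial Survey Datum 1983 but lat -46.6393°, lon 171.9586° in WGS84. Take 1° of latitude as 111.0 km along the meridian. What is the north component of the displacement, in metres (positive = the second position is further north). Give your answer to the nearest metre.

ΔN = -577 m

Δφ = -46.6393° − -46.6341° = -0.0052°; Δλ = 171.9586° − 171.9571° = +0.0015°.
ΔN = Δφ × 111000 = -577.2 m; ΔE = Δλ × 111000 × cos(-46.6341°) = +0.0015 × 111000 × 0.686655 = 114.3 m.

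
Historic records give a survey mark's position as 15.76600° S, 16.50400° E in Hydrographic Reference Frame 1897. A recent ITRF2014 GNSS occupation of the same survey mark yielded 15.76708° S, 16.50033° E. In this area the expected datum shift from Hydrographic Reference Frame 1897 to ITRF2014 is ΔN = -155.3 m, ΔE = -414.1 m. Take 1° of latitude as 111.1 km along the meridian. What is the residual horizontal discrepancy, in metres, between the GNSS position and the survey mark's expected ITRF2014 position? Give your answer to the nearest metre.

41 m

Observed coordinate differences: Δφ = -0.00108°, Δλ = -0.00367°.
Converting to metres (1° lat = 111100 m, cos φ = 0.962379): observed ΔN = -120.0 m, observed ΔE = -392.4 m.
Subtracting the expected shift leaves a residual of -120.0 − (-155.3) = 35.3 m north and -392.4 − (-414.1) = 21.7 m east.
Residual distance = √(35.3² + 21.7²) = 41.4 m.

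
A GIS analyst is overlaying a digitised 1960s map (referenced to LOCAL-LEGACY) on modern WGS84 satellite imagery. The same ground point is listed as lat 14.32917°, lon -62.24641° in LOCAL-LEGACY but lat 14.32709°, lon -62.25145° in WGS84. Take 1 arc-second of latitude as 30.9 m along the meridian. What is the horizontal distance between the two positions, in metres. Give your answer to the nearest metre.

590 m

Δφ = 14.32709° − 14.32917° = -0.00208°; Δλ = -62.25145° − -62.24641° = -0.00504°.
1° of latitude = 3600 × 30.90 = 111240 m.
ΔN = Δφ × 111240 = -231.4 m; ΔE = Δλ × 111240 × cos(14.32917°) = -0.00504 × 111240 × 0.968890 = -543.2 m.
Distance = √(ΔE² + ΔN²) = √((-543.2)² + (-231.4)²) = 590.4 m.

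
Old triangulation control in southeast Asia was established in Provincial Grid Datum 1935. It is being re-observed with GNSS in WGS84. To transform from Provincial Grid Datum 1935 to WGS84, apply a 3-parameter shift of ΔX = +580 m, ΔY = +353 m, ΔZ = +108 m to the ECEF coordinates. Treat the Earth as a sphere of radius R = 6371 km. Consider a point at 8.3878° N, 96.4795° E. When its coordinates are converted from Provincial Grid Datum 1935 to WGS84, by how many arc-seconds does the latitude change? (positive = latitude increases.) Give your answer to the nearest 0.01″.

Δφ = 2.11″

sin φ = 0.145872, cos φ = 0.989303, sin λ = 0.993612, cos λ = -0.112848.
North component: ΔN = −sin φ cos λ·ΔX − sin φ sin λ·ΔY + cos φ·ΔZ = −(0.145872)(-0.112848)(580) − (0.145872)(0.993612)(353) + (0.989303)(108) = 65.23 m.
1° of latitude spans πR/180 = 111195 m, so Δφ = 65.23 / 111195 × 3600 = 2.112″.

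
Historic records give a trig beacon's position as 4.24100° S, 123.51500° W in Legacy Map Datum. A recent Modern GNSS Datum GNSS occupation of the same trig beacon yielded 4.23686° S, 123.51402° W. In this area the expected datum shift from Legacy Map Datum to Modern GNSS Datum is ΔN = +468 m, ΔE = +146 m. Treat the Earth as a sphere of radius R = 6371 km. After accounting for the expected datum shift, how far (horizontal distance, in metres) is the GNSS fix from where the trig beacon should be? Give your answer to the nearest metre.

Observed coordinate differences: Δφ = +0.00414°, Δλ = +0.00098°.
Converting to metres (1° lat = 111195 m, cos φ = 0.997262): observed ΔN = 460.3 m, observed ΔE = 108.7 m.
Subtracting the expected shift leaves a residual of 460.3 − (468) = -7.7 m north and 108.7 − (146) = -37.3 m east.
Residual distance = √((-7.7)² + (-37.3)²) = 38.1 m.

38 m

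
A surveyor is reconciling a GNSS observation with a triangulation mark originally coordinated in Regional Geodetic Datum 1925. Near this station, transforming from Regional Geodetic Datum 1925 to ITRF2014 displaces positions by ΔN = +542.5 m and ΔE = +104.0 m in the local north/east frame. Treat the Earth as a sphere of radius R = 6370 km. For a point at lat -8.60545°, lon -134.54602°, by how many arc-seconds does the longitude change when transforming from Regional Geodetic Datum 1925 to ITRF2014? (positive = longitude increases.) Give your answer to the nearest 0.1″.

Δλ = 3.4″

At latitude -8.60545°, cos φ = 0.988742.
One radian of longitude at latitude φ spans R cos φ, so Δλ = ΔE / (R cos φ) = 104.0 / (6370000 × 0.988742) = 1.6512e-05 rad = 3.406″.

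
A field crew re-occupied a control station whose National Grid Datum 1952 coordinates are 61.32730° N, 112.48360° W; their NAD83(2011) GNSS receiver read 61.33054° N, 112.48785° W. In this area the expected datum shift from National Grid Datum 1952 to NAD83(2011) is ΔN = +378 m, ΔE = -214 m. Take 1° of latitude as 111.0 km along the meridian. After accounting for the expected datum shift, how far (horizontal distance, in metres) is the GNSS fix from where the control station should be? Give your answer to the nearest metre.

Observed coordinate differences: Δφ = +0.00324°, Δλ = -0.00425°.
Converting to metres (1° lat = 111000 m, cos φ = 0.479806): observed ΔN = 359.6 m, observed ΔE = -226.3 m.
Subtracting the expected shift leaves a residual of 359.6 − (378) = -18.4 m north and -226.3 − (-214) = -12.3 m east.
Residual distance = √((-18.4)² + (-12.3)²) = 22.1 m.

22 m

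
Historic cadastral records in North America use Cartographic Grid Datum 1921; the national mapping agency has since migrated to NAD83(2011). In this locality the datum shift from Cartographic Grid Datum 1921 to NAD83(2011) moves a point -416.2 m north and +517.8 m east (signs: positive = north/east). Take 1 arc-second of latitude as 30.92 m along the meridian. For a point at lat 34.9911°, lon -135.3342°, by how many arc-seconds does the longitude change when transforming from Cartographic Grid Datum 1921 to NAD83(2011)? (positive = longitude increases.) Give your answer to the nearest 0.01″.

Δλ = 20.44″

At latitude 34.9911°, cos φ = 0.819241.
1″ of longitude at this latitude = 30.92 × cos φ = 25.3309 m, so Δλ = 517.8 / 25.3309 = 20.441″.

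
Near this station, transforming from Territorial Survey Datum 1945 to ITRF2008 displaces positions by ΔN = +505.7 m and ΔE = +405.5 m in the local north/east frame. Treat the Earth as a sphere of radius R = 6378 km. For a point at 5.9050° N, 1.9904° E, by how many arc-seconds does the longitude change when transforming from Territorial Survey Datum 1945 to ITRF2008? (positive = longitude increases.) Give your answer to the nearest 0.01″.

At latitude 5.9050°, cos φ = 0.994694.
One radian of longitude at latitude φ spans R cos φ, so Δλ = ΔE / (R cos φ) = 405.5 / (6378000 × 0.994694) = 6.3917e-05 rad = 13.184″.

Δλ = 13.18″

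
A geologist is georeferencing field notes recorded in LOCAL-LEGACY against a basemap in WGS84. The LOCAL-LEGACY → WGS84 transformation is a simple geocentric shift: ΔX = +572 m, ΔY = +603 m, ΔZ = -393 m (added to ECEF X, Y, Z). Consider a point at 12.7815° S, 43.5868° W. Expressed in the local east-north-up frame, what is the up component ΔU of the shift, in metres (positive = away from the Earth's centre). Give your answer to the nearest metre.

ΔU = 86 m

The local up (radial) axis is (cos φ cos λ, cos φ sin λ, sin φ), giving ΔU = 404.051 − 405.438 + 86.945 = 85.56 m.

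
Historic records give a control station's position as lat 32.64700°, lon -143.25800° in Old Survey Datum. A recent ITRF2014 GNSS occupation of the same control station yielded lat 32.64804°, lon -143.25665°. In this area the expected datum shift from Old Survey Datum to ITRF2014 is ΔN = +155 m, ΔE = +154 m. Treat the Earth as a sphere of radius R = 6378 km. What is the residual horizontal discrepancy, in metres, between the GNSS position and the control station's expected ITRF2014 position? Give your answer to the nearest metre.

48 m

Observed coordinate differences: Δφ = +0.00104°, Δλ = +0.00135°.
Converting to metres (1° lat = 111317 m, cos φ = 0.842010): observed ΔN = 115.8 m, observed ΔE = 126.5 m.
Subtracting the expected shift leaves a residual of 115.8 − (155) = -39.2 m north and 126.5 − (154) = -27.5 m east.
Residual distance = √((-39.2)² + (-27.5)²) = 47.9 m.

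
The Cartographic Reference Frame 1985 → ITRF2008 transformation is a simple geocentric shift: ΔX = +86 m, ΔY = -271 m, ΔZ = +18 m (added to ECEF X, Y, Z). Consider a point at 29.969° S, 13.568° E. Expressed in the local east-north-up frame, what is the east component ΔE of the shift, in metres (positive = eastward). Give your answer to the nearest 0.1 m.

At φ = -29.969°, λ = 13.568°: sin φ = -0.499531, cos φ = 0.866296, sin λ = 0.234599, cos λ = 0.972092.
ΔE = −sin λ·ΔX + cos λ·ΔY = −(0.234599)·(86) + (0.972092)·(-271) = -283.61 m.

ΔE = -283.6 m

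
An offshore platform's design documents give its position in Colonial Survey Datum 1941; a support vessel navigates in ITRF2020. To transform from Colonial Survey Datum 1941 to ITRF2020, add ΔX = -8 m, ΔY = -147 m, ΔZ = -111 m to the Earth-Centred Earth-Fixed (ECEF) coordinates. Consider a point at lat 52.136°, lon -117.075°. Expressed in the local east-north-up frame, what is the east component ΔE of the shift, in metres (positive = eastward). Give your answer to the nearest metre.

At φ = 52.136°, λ = -117.075°: sin φ = 0.789470, cos φ = 0.613789, sin λ = -0.890411, cos λ = -0.455156.
ΔE = −sin λ·ΔX + cos λ·ΔY = −(-0.890411)·(-8) + (-0.455156)·(-147) = 59.78 m.

ΔE = 60 m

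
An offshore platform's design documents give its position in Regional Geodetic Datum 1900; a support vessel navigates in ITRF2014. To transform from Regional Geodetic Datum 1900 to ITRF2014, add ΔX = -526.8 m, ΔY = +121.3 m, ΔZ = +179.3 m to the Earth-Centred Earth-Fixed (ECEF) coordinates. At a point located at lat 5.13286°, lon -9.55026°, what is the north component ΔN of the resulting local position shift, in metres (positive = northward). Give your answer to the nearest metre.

ΔN = 227 m

At φ = 5.13286°, λ = -9.55026°: sin φ = 0.089466, cos φ = 0.995990, sin λ = -0.165913, cos λ = 0.986140.
ΔN = −sin φ cos λ·ΔX − sin φ sin λ·ΔY + cos φ·ΔZ = −(0.089466)(0.986140)(-526.8) − (0.089466)(-0.165913)(121.3) + (0.995990)(179.3) = 226.86 m.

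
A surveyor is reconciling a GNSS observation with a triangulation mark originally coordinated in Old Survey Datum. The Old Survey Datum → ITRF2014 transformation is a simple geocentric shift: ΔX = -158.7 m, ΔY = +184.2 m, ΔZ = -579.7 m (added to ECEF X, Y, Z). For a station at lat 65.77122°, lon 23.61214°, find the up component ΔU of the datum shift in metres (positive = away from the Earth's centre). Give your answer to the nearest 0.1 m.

At φ = 65.77122°, λ = 23.61214°: sin φ = 0.911914, cos φ = 0.410381, sin λ = 0.400543, cos λ = 0.916278.
ΔU = cos φ cos λ·ΔX + cos φ sin λ·ΔY + sin φ·ΔZ = (0.410381)(0.916278)(-158.7) + (0.410381)(0.400543)(184.2) + (0.911914)(-579.7) = -558.03 m.

ΔU = -558.0 m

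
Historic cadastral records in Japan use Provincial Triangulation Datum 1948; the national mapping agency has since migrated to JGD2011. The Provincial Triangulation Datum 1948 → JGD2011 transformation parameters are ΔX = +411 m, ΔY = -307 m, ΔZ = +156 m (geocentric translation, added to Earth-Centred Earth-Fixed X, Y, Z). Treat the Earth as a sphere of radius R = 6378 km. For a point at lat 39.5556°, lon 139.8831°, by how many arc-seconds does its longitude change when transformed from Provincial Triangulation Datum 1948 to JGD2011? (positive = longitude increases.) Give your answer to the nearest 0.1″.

Δλ = -1.3″

sin φ = 0.636827, cos φ = 0.771007, sin λ = 0.644349, cos λ = -0.764731.
East component: ΔE = −sin λ·ΔX + cos λ·ΔY = −(0.644349)(411) + (-0.764731)(-307) = -30.05 m.
1° of latitude spans πR/180 = 111317 m; at latitude φ, 1° of longitude spans that × cos φ = 85826.3 m, so Δλ = -30.05 / 85826.3 × 3600 = -1.261″.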